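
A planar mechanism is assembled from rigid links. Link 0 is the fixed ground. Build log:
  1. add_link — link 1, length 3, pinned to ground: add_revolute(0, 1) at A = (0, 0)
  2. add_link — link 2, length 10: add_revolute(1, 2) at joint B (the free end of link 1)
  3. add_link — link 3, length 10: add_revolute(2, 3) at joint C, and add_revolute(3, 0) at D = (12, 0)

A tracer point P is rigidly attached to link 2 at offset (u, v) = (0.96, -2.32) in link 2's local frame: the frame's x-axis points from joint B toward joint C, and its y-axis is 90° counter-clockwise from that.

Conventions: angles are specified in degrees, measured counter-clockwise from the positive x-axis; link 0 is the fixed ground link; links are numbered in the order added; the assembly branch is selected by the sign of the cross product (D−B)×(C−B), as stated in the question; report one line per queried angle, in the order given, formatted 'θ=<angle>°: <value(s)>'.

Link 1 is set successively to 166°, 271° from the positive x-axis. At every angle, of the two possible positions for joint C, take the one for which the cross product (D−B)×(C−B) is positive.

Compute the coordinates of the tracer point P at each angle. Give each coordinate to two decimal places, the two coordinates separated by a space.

A=(0,0), D=(12.00,0)
θ=166°: B = A + 3.00·(cos166°, sin166°) = (-2.9109, 0.7258)
θ=166°: |BD| = 14.9285
θ=166°: circle(B,10.00) ∩ circle(D,10.00): a=7.4643, h=6.6547
θ=166°:   candidates: C₊=(4.8681,7.0097) cross=99.345; C₋=(4.2210,-6.2839) cross=-99.345
θ=166°:   branch + wants cross > 0 → take C=(4.8681,7.0097) (cross=99.345)
θ=166°: ex = (C−B)/|BC| = (0.7779,0.6284); ey = (-0.6284,0.7779)
θ=166°: P = B + 0.96·ex + -2.32·ey = (-0.7062,-0.4757)
θ=271°: B = A + 3.00·(cos271°, sin271°) = (0.0524, -2.9995)
θ=271°: |BD| = 12.3184
θ=271°: circle(B,10.00) ∩ circle(D,10.00): a=6.1592, h=7.8781
θ=271°:   candidates: C₊=(4.1079,6.1412) cross=97.045; C₋=(7.9445,-9.1407) cross=-97.045
θ=271°:   branch + wants cross > 0 → take C=(4.1079,6.1412) (cross=97.045)
θ=271°: ex = (C−B)/|BC| = (0.4056,0.9141); ey = (-0.9141,0.4056)
θ=271°: P = B + 0.96·ex + -2.32·ey = (2.5623,-3.0629)

θ=166°: -0.71 -0.48
θ=271°: 2.56 -3.06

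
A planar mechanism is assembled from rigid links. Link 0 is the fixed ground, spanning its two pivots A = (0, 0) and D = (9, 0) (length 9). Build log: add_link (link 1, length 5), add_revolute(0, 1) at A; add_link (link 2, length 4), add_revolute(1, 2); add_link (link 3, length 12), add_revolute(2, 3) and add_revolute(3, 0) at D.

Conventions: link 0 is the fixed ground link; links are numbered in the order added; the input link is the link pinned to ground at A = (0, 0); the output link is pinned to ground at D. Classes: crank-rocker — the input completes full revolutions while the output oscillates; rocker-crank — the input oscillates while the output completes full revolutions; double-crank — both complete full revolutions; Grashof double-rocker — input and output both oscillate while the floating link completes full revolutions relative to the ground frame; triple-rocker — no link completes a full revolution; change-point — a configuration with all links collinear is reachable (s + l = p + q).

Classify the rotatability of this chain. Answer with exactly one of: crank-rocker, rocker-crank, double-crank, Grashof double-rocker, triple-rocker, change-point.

lengths: ground=9, input=5, coupler=4, output=12
sorted: s=4 (shortest), l=12 (longest), p+q=14
s + l = 16 vs p + q = 14
s + l > p + q → non-Grashof → no link fully rotates → triple-rocker

triple-rocker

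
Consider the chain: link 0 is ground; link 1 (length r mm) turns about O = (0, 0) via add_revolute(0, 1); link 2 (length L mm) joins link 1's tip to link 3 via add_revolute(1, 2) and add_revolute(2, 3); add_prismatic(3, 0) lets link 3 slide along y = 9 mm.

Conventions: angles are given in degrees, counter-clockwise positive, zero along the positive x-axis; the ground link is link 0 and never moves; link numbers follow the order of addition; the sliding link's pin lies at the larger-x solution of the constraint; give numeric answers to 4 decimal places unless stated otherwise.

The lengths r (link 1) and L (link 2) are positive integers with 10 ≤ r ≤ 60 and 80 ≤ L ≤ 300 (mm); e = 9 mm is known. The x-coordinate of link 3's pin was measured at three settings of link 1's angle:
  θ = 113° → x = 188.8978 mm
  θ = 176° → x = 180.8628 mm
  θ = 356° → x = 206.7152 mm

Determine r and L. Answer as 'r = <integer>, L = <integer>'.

constraint per measurement: (x − r cos θ)² + (r sin θ − e)² = L²
subtracting the θ₁ and θ₂ equations cancels the r² and L² terms:
r = (x₁² − x₂²) / (2[(x₁cos θ₁ + e sin θ₁) − (x₂cos θ₂ + e sin θ₂)]) = 12.9999 → r = 13
L² = (x₁ − r cos θ₁)² + (r sin θ₁ − e)² = 37635.9952 → L = 194.0000 → L = 194
check at θ₃=356°: x = 206.7152 (printed 206.7152) ✓

r = 13, L = 194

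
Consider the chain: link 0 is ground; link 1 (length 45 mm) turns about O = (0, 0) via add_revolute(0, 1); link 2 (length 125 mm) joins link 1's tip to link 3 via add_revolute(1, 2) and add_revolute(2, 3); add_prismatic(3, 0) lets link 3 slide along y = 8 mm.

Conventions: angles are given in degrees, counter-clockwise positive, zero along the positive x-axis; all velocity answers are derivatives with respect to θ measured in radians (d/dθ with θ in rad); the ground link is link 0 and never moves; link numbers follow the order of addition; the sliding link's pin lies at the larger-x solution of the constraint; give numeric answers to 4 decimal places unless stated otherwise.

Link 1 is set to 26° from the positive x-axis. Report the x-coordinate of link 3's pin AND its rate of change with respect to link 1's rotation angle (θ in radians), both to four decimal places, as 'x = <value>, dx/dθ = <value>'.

geometry: r = 45 mm, L = 125 mm, e = 8 mm
crank pin P = (r cos θ, r sin θ) = (40.445732, 19.726702)
h = r sin θ − e = 19.726702 − 8 = 11.726702
x = r cos θ + √(L² − h²) = 40.445732 + 124.448722 = 164.894454
dx/dθ = −r sin θ − h·r cos θ/√(L² − h²) (θ in radians; h = 11.726702) = -23.537870

x = 164.8945, dx/dθ = -23.5379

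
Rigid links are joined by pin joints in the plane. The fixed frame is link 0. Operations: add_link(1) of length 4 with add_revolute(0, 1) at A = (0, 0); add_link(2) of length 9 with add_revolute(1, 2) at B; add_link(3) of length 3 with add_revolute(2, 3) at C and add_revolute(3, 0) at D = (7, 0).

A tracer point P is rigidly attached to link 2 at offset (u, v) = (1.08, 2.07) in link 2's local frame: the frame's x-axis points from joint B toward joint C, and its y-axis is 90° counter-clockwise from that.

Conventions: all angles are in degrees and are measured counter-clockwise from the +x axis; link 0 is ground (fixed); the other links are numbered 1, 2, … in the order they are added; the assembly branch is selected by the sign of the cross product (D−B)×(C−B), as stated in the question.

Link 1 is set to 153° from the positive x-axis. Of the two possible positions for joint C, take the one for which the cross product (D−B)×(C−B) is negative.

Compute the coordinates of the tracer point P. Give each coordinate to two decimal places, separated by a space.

A=(0,0), D=(7.00,0)
B = A + 4.00·(cos153°, sin153°) = (-3.5640, 1.8160)
|BD| = 10.7190
circle(B,9.00) ∩ circle(D,3.00): a=8.7180, h=2.2352
  candidates: C₊=(5.4066,2.5419) cross=23.959; C₋=(4.6493,-1.8639) cross=-23.959
  branch - wants cross < 0 → take C=(4.6493,-1.8639) (cross=-23.959)
ex = (C−B)/|BC| = (0.9126,-0.4089); ey = (0.4089,0.9126)
P = B + 1.08·ex + 2.07·ey = (-1.7321,3.2634)

-1.73 3.26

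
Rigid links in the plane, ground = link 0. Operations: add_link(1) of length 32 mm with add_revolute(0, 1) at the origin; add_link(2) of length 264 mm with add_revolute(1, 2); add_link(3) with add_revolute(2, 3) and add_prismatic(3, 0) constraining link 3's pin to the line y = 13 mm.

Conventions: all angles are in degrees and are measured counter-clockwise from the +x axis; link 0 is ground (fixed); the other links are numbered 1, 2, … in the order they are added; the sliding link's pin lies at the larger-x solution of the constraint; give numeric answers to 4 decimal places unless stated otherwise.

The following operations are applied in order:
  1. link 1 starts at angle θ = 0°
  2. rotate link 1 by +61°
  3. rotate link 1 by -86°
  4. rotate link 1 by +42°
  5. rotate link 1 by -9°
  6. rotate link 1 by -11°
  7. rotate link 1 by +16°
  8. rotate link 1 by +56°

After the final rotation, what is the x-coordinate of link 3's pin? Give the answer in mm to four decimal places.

geometry: r = 32 mm, L = 264 mm, e = 13 mm; θ starts at 0°
rotate link 1 by +61°: θ ← 0° +61° = 61°
rotate link 1 by -86°: θ ← 61° -86° = -25°
rotate link 1 by +42°: θ ← -25° +42° = 17°
rotate link 1 by -9°: θ ← 17° -9° = 8°
rotate link 1 by -11°: θ ← 8° -11° = -3°
rotate link 1 by +16°: θ ← -3° +16° = 13°
rotate link 1 by +56°: θ ← 13° +56° = 69°
crank pin P = (r cos θ, r sin θ) = (11.467774, 29.874574)
h = r sin θ − e = 29.874574 − 13 = 16.874574
x = r cos θ + √(L² − h²) = 11.467774 + 263.460146 = 274.927921

274.9279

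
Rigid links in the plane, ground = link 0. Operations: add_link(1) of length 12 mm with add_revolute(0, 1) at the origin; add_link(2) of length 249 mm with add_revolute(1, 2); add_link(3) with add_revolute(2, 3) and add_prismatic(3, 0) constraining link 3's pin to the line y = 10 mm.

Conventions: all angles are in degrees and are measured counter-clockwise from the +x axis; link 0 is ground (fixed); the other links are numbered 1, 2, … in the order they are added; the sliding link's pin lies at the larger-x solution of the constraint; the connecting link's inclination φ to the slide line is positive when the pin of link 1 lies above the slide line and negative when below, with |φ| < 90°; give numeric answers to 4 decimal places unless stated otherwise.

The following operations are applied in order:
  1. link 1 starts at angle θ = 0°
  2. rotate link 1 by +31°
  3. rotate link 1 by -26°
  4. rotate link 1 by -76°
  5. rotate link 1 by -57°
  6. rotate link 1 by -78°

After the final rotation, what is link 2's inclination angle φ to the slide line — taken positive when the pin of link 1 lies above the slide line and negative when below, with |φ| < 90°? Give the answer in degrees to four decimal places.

geometry: r = 12 mm, L = 249 mm, e = 10 mm; θ starts at 0°
rotate link 1 by +31°: θ ← 0° +31° = 31°
rotate link 1 by -26°: θ ← 31° -26° = 5°
rotate link 1 by -76°: θ ← 5° -76° = -71°
rotate link 1 by -57°: θ ← -71° -57° = -128°
rotate link 1 by -78°: θ ← -128° -78° = -206°
h = r sin θ − e = 5.260454 − 10 = -4.739546
sin φ = h / L = -4.739546 / 249 = -0.01903432
φ = arcsin(-0.01903432) = -1.090652°

-1.0907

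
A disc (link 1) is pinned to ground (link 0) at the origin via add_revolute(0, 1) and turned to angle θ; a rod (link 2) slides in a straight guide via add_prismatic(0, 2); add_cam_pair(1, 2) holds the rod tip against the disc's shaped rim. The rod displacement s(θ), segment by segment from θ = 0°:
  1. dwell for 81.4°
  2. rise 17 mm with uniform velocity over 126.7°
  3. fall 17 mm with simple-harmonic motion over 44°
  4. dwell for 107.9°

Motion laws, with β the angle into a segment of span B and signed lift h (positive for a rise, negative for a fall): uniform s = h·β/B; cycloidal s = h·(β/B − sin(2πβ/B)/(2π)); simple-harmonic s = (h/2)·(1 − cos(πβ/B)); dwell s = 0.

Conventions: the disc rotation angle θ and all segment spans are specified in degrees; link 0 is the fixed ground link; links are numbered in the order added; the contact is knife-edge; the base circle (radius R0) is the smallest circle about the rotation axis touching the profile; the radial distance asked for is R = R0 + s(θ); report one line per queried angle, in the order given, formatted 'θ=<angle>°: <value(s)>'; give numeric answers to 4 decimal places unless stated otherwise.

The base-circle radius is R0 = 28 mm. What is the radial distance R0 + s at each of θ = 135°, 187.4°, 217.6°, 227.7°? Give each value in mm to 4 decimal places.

segment 1 (0° to 81.4°, dwell): s unchanged at 0.0000
θ = 135° falls in segment 2 (81.4° to 208.1°, uniform, h = 17): β = 135 − 81.4 = 53.6°, B = 126.7°; Δs = 17·53.6/126.7 = 7.1918; s = 0.0000 + 7.1918 = 7.1918
θ = 187.4° falls in segment 2 (81.4° to 208.1°, uniform, h = 17): β = 187.4 − 81.4 = 106°, B = 126.7°; Δs = 17·106/126.7 = 14.2226; s = 0.0000 + 14.2226 = 14.2226
segment 2 (81.4° to 208.1°, uniform, h = 17) is passed completely: s = 0.0000 + (17) = 17.0000
θ = 217.6° falls in segment 3 (208.1° to 252.1°, simple-harmonic, h = -17): β = 217.6 − 208.1 = 9.5°, B = 44°; Δs = -17/2·(1 − cos(π·0.2159)) = -1.8815; s = 17.0000 − 1.8815 = 15.1185
θ = 227.7° falls in segment 3 (208.1° to 252.1°, simple-harmonic, h = -17): β = 227.7 − 208.1 = 19.6°, B = 44°; Δs = -17/2·(1 − cos(π·0.4455)) = -7.0506; s = 17.0000 − 7.0506 = 9.9494
θ=135°: R = R0 + s = 28 + 7.1918 = 35.1918
θ=187.4°: R = R0 + s = 28 + 14.2226 = 42.2226
θ=217.6°: R = R0 + s = 28 + 15.1185 = 43.1185
θ=227.7°: R = R0 + s = 28 + 9.9494 = 37.9494

θ=135°: 35.1918
θ=187.4°: 42.2226
θ=217.6°: 43.1185
θ=227.7°: 37.9494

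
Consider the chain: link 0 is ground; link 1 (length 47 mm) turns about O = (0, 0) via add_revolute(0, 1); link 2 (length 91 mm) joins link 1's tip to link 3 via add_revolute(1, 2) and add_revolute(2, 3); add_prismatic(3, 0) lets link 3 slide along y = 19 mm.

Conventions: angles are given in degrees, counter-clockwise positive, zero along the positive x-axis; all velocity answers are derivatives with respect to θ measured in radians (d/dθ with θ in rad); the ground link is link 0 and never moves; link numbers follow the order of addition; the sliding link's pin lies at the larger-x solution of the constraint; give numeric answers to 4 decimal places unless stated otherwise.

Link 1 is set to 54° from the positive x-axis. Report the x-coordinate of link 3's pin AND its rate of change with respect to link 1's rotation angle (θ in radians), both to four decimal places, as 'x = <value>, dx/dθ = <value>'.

geometry: r = 47 mm, L = 91 mm, e = 19 mm
crank pin P = (r cos θ, r sin θ) = (27.625907, 38.023799)
h = r sin θ − e = 38.023799 − 19 = 19.023799
x = r cos θ + √(L² − h²) = 27.625907 + 88.989298 = 116.615204
dx/dθ = −r sin θ − h·r cos θ/√(L² − h²) (θ in radians; h = 19.023799) = -43.929562

x = 116.6152, dx/dθ = -43.9296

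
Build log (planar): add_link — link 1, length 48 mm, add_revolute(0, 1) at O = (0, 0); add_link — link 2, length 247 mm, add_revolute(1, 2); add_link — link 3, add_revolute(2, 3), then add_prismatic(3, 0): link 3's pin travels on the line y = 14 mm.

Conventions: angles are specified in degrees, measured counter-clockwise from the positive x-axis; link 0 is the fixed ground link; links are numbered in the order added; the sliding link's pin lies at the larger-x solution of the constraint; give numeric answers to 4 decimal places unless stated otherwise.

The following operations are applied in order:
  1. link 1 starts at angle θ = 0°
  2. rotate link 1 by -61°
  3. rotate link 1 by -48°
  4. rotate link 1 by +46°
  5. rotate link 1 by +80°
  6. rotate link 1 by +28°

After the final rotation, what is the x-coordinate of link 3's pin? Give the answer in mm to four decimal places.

geometry: r = 48 mm, L = 247 mm, e = 14 mm; θ starts at 0°
rotate link 1 by -61°: θ ← 0° -61° = -61°
rotate link 1 by -48°: θ ← -61° -48° = -109°
rotate link 1 by +46°: θ ← -109° +46° = -63°
rotate link 1 by +80°: θ ← -63° +80° = 17°
rotate link 1 by +28°: θ ← 17° +28° = 45°
crank pin P = (r cos θ, r sin θ) = (33.941125, 33.941125)
h = r sin θ − e = 33.941125 − 14 = 19.941125
x = r cos θ + √(L² − h²) = 33.941125 + 246.193728 = 280.134853

280.1349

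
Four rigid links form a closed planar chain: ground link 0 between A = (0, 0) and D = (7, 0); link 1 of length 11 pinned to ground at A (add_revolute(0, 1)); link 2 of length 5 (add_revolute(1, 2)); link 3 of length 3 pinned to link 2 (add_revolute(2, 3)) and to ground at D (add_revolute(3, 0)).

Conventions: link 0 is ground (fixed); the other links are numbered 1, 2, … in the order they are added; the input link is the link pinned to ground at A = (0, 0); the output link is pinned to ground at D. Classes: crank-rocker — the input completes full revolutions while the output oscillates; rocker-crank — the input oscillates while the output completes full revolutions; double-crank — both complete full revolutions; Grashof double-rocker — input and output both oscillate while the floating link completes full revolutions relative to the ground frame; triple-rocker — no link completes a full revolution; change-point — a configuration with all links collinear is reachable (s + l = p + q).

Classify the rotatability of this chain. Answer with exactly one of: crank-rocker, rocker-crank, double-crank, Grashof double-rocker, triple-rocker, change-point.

lengths: ground=7, input=11, coupler=5, output=3
sorted: s=3 (shortest), l=11 (longest), p+q=12
s + l = 14 vs p + q = 12
s + l > p + q → non-Grashof → no link fully rotates → triple-rocker

triple-rocker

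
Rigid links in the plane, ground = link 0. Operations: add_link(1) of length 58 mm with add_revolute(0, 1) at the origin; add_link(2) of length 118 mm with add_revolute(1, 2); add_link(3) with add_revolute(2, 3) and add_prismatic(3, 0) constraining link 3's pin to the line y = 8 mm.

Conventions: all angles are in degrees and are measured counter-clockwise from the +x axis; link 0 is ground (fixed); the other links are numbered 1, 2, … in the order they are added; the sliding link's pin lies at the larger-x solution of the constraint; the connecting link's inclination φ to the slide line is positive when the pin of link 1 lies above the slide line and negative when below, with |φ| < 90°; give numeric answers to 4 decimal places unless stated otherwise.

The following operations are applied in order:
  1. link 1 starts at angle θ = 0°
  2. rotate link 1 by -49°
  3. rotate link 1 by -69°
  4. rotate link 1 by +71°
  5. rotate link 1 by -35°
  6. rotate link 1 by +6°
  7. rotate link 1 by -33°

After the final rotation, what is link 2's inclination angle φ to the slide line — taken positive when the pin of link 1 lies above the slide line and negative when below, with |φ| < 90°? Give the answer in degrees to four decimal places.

geometry: r = 58 mm, L = 118 mm, e = 8 mm; θ starts at 0°
rotate link 1 by -49°: θ ← 0° -49° = -49°
rotate link 1 by -69°: θ ← -49° -69° = -118°
rotate link 1 by +71°: θ ← -118° +71° = -47°
rotate link 1 by -35°: θ ← -47° -35° = -82°
rotate link 1 by +6°: θ ← -82° +6° = -76°
rotate link 1 by -33°: θ ← -76° -33° = -109°
h = r sin θ − e = -54.840077 − 8 = -62.840077
sin φ = h / L = -62.840077 / 118 = -0.53254303
φ = arcsin(-0.53254303) = -32.177439°

-32.1774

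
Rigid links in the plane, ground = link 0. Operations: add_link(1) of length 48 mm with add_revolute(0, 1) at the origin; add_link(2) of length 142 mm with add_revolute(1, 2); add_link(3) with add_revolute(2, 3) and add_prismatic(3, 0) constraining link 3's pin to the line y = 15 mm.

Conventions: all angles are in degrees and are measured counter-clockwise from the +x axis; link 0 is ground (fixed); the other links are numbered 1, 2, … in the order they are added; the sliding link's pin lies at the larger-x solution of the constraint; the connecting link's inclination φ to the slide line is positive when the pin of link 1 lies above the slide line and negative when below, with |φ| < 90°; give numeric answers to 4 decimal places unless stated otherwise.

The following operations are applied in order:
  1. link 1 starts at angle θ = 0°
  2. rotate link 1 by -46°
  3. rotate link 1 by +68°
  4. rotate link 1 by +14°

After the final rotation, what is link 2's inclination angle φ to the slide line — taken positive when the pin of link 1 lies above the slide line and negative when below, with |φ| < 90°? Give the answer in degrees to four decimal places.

geometry: r = 48 mm, L = 142 mm, e = 15 mm; θ starts at 0°
rotate link 1 by -46°: θ ← 0° -46° = -46°
rotate link 1 by +68°: θ ← -46° +68° = 22°
rotate link 1 by +14°: θ ← 22° +14° = 36°
h = r sin θ − e = 28.213692 − 15 = 13.213692
sin φ = h / L = 13.213692 / 142 = 0.09305417
φ = arcsin(0.09305417) = 5.339336°

5.3393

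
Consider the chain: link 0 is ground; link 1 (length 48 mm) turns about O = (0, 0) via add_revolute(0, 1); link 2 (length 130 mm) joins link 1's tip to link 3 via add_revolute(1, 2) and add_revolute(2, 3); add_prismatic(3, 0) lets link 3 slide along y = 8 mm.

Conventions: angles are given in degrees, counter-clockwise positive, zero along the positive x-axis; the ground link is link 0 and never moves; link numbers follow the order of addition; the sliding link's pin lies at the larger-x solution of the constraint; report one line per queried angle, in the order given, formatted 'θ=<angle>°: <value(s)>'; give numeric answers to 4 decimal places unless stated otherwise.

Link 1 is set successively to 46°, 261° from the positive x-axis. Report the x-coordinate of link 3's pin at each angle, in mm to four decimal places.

geometry: r = 48 mm, L = 130 mm, e = 8 mm
θ=46°: crank pin P = (r cos θ, r sin θ) = (33.343602, 34.528310)
θ=46°: h = r sin θ − e = 34.528310 − 8 = 26.528310
θ=46°: x = r cos θ + √(L² − h²) = 33.343602 + 127.264483 = 160.608085
θ=261°: crank pin P = (r cos θ, r sin θ) = (-7.508854, -47.409040)
θ=261°: h = r sin θ − e = -47.409040 − 8 = -55.409040
θ=261°: x = r cos θ + √(L² − h²) = -7.508854 + 117.600333 = 110.091478

θ=46°: 160.6081
θ=261°: 110.0915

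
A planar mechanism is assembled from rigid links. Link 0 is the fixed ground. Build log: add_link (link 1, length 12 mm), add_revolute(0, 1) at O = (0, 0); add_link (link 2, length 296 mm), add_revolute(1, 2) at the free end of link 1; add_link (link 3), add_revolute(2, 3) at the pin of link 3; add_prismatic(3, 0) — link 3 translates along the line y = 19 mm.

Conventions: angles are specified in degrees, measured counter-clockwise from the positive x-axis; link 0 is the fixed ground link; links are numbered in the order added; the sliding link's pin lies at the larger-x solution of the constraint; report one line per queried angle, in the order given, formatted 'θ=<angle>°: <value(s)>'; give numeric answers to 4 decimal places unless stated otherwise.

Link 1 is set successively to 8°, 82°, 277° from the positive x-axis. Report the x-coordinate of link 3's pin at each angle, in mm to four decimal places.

geometry: r = 12 mm, L = 296 mm, e = 19 mm
θ=8°: crank pin P = (r cos θ, r sin θ) = (11.883217, 1.670077)
θ=8°: h = r sin θ − e = 1.670077 − 19 = -17.329923
θ=8°: x = r cos θ + √(L² − h²) = 11.883217 + 295.492257 = 307.375474
θ=82°: crank pin P = (r cos θ, r sin θ) = (1.670077, 11.883217)
θ=82°: h = r sin θ − e = 11.883217 − 19 = -7.116783
θ=82°: x = r cos θ + √(L² − h²) = 1.670077 + 295.914433 = 297.584510
θ=277°: crank pin P = (r cos θ, r sin θ) = (1.462432, -11.910554)
θ=277°: h = r sin θ − e = -11.910554 − 19 = -30.910554
θ=277°: x = r cos θ + √(L² − h²) = 1.462432 + 294.381619 = 295.844051

θ=8°: 307.3755
θ=82°: 297.5845
θ=277°: 295.8441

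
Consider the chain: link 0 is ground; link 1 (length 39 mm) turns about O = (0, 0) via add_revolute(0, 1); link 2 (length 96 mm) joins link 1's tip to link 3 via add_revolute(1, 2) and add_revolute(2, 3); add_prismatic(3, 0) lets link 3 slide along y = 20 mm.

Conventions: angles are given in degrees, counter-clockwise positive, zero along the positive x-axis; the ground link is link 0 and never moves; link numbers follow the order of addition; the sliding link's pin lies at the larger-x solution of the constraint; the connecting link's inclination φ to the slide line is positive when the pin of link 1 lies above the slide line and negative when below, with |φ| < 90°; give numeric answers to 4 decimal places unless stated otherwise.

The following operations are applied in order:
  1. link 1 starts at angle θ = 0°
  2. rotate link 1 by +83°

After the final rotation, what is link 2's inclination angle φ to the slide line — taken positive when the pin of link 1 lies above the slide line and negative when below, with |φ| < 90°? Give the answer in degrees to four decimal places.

geometry: r = 39 mm, L = 96 mm, e = 20 mm; θ starts at 0°
rotate link 1 by +83°: θ ← 0° +83° = 83°
h = r sin θ − e = 38.709300 − 20 = 18.709300
sin φ = h / L = 18.709300 / 96 = 0.19488854
φ = arcsin(0.19488854) = 11.238213°

11.2382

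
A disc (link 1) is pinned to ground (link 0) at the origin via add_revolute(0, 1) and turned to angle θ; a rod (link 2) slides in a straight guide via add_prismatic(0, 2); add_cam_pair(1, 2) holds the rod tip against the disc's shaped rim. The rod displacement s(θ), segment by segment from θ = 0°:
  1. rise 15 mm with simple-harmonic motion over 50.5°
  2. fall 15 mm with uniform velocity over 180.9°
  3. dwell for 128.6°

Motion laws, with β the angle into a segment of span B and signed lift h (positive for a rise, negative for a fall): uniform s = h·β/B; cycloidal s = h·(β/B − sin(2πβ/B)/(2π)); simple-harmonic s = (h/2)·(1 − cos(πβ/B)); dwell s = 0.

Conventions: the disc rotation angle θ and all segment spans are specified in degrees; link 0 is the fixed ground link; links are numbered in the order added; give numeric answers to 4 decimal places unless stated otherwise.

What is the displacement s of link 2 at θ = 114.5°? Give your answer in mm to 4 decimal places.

segment 1 (0° to 50.5°, simple-harmonic, h = 15) is passed completely: s = 0.0000 + (15) = 15.0000
θ = 114.5° falls in segment 2 (50.5° to 231.4°, uniform, h = -15): β = 114.5 − 50.5 = 64°, B = 180.9°; Δs = -15·64/180.9 = -5.3068; s = 15.0000 − 5.3068 = 9.6932

9.6932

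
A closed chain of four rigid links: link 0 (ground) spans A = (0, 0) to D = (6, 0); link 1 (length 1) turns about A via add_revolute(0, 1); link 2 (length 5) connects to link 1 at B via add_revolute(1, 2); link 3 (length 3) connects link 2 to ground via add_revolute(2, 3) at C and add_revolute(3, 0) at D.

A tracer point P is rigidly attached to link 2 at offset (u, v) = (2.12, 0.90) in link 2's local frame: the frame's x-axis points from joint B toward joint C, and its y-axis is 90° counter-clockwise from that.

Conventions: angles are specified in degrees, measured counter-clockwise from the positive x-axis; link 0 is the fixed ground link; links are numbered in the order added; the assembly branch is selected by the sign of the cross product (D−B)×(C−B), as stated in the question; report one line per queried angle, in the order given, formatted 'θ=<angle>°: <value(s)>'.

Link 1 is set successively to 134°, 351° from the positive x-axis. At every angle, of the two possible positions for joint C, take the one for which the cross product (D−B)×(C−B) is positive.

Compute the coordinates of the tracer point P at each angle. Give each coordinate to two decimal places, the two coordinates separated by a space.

A=(0,0), D=(6.00,0)
θ=134°: B = A + 1.00·(cos134°, sin134°) = (-0.6947, 0.7193)
θ=134°: |BD| = 6.7332
θ=134°: circle(B,5.00) ∩ circle(D,3.00): a=4.5547, h=2.0626
θ=134°:   candidates: C₊=(4.0544,2.2835) cross=13.888; C₋=(3.6137,-1.8181) cross=-13.888
θ=134°:   branch + wants cross > 0 → take C=(4.0544,2.2835) (cross=13.888)
θ=134°: ex = (C−B)/|BC| = (0.9498,0.3128); ey = (-0.3128,0.9498)
θ=134°: P = B + 2.12·ex + 0.90·ey = (1.0374,2.2374)
θ=351°: B = A + 1.00·(cos351°, sin351°) = (0.9877, -0.1564)
θ=351°: |BD| = 5.0148
θ=351°: circle(B,5.00) ∩ circle(D,3.00): a=4.1027, h=2.8580
θ=351°:   candidates: C₊=(4.9992,2.8281) cross=14.332; C₋=(5.1775,-2.8851) cross=-14.332
θ=351°:   branch + wants cross > 0 → take C=(4.9992,2.8281) (cross=14.332)
θ=351°: ex = (C−B)/|BC| = (0.8023,0.5969); ey = (-0.5969,0.8023)
θ=351°: P = B + 2.12·ex + 0.90·ey = (2.1513,1.8311)

θ=134°: 1.04 2.24
θ=351°: 2.15 1.83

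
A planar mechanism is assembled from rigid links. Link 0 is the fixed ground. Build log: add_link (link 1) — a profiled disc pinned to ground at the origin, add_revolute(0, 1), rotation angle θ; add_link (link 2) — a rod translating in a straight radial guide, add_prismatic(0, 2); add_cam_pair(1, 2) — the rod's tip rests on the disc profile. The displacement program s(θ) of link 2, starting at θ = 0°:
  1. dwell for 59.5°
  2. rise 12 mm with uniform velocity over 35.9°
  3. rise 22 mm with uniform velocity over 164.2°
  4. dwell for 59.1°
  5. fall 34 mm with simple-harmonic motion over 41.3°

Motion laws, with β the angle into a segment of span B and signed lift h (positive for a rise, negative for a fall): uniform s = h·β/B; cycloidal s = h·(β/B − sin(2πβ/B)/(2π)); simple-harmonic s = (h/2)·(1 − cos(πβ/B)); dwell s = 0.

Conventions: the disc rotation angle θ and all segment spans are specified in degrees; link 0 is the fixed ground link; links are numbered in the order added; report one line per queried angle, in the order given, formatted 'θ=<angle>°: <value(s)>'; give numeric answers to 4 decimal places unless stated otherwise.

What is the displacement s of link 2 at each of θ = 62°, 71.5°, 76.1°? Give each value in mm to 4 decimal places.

seg 1 [0°–59.5°] dwell: s stays 0.0000
seg 2 [59.5°–95.4°] uniform, h=12: θ=62° here. β=2.5, B=35.9. 12·2.5/35.9 = 0.8357 → s = 0.8357
seg 2 [59.5°–95.4°] uniform, h=12: θ=71.5° here. β=12, B=35.9. 12·12/35.9 = 4.0111 → s = 4.0111
seg 2 [59.5°–95.4°] uniform, h=12: θ=76.1° here. β=16.6, B=35.9. 12·16.6/35.9 = 5.5487 → s = 5.5487

θ=62°: 0.8357
θ=71.5°: 4.0111
θ=76.1°: 5.5487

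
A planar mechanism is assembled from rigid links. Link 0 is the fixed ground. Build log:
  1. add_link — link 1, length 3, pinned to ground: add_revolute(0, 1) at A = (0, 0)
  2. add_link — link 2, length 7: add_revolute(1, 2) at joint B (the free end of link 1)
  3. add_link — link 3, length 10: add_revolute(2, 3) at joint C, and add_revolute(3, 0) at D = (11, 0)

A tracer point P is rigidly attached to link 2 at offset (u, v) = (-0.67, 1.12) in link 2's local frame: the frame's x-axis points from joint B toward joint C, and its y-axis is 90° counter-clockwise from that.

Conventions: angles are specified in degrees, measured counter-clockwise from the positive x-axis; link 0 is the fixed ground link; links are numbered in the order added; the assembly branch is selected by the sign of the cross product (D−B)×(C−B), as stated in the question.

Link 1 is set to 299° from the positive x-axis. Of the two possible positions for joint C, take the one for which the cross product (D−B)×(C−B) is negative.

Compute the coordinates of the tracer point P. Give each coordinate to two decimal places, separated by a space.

A=(0,0), D=(11.00,0)
B = A + 3.00·(cos299°, sin299°) = (1.4544, -2.6239)
|BD| = 9.8996
circle(B,7.00) ∩ circle(D,10.00): a=2.3740, h=6.5852
  candidates: C₊=(1.9981,4.3550) cross=65.191; C₋=(5.4889,-8.3443) cross=-65.191
  branch - wants cross < 0 → take C=(5.4889,-8.3443) (cross=-65.191)
ex = (C−B)/|BC| = (0.5763,-0.8172); ey = (0.8172,0.5763)
P = B + -0.67·ex + 1.12·ey = (1.9835,-1.4308)

1.98 -1.43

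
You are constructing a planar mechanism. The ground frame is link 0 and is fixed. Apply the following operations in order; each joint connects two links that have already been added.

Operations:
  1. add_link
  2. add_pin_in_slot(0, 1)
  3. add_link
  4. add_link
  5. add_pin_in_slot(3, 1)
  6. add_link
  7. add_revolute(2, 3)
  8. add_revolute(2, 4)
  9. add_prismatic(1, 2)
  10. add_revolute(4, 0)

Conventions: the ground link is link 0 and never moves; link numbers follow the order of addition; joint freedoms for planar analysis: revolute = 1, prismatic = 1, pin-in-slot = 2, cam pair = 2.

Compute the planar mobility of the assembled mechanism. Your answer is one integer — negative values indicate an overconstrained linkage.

L=1 J1=0 J2=0
add link → L=2 J1=0 J2=0
PS@0,1 dof=2 J2 → L=2 J1=0 J2=1
add link → L=3 J1=0 J2=1
add link → L=4 J1=0 J2=1
PS@3,1 dof=2 J2 → L=4 J1=0 J2=2
add link → L=5 J1=0 J2=2
R@2,3 dof=1 J1 → L=5 J1=1 J2=2
R@2,4 dof=1 J1 → L=5 J1=2 J2=2
P@1,2 dof=1 J1 → L=5 J1=3 J2=2
R@4,0 dof=1 J1 → L=5 J1=4 J2=2
M=3(L−1)−2J1−J2=3·4−2·4−2=2

M = 2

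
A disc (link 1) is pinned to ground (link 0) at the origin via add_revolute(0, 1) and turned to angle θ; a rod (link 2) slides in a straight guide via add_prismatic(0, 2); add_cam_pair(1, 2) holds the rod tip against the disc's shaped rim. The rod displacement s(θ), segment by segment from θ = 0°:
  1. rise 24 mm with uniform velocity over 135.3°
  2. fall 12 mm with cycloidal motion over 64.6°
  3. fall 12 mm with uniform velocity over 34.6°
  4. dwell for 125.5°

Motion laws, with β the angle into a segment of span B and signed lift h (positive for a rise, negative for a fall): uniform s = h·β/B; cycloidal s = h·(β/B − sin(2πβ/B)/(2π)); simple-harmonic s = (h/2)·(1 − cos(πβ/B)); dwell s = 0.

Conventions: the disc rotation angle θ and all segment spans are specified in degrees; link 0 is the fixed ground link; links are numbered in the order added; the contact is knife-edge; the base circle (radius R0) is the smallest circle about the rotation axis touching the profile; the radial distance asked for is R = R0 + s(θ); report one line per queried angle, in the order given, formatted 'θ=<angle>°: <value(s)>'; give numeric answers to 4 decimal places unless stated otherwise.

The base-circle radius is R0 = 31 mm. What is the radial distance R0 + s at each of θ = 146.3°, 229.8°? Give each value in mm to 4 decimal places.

segment 1 (0° to 135.3°, uniform, h = 24) is passed completely: s = 0.0000 + (24) = 24.0000
θ = 146.3° falls in segment 2 (135.3° to 199.9°, cycloidal, h = -12): β = 146.3 − 135.3 = 11°, B = 64.6°; Δs = -12·(0.1703 − sin(2π·0.1703)/(2π)) = -0.3681; s = 24.0000 − 0.3681 = 23.6319
segment 2 (135.3° to 199.9°, cycloidal, h = -12) is passed completely: s = 24.0000 + (-12) = 12.0000
θ = 229.8° falls in segment 3 (199.9° to 234.5°, uniform, h = -12): β = 229.8 − 199.9 = 29.9°, B = 34.6°; Δs = -12·29.9/34.6 = -10.3699; s = 12.0000 − 10.3699 = 1.6301
θ=146.3°: R = R0 + s = 31 + 23.6319 = 54.6319
θ=229.8°: R = R0 + s = 31 + 1.6301 = 32.6301

θ=146.3°: 54.6319
θ=229.8°: 32.6301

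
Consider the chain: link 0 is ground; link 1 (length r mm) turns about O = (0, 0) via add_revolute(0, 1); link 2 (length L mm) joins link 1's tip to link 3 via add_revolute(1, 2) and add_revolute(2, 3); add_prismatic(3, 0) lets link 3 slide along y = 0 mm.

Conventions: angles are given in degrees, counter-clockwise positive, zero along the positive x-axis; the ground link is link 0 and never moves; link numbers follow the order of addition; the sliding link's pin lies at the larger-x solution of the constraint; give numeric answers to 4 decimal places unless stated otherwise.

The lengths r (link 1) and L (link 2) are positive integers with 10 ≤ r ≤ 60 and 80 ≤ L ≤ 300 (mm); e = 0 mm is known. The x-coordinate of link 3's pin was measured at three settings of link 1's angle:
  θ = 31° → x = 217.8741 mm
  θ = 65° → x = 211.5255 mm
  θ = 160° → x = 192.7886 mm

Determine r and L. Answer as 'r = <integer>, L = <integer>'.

constraint per measurement: (x − r cos θ)² + (r sin θ − e)² = L²
subtracting the θ₁ and θ₂ equations cancels the r² and L² terms:
r = (x₁² − x₂²) / (2[(x₁cos θ₁ + e sin θ₁) − (x₂cos θ₂ + e sin θ₂)]) = 14.0000 → r = 14
L² = (x₁ − r cos θ₁)² + (r sin θ₁ − e)² = 42435.9959 → L = 206.0000 → L = 206
check at θ₃=160°: x = 192.7886 (printed 192.7886) ✓

r = 14, L = 206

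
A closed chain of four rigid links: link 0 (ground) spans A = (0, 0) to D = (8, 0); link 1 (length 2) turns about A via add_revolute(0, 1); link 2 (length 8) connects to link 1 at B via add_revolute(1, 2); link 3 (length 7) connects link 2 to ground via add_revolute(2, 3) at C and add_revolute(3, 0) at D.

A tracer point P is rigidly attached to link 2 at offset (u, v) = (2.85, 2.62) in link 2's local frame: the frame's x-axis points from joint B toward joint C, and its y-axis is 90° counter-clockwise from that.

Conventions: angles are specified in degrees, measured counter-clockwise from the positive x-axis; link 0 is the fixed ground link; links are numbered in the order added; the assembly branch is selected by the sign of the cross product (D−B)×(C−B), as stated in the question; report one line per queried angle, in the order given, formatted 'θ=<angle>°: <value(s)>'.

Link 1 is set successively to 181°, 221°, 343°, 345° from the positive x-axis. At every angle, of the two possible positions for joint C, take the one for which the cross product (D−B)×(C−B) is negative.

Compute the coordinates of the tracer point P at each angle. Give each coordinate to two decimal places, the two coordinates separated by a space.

A=(0,0), D=(8.00,0)
θ=181°: B = A + 2.00·(cos181°, sin181°) = (-1.9997, -0.0349)
θ=181°: |BD| = 9.9998
θ=181°: circle(B,8.00) ∩ circle(D,7.00): a=5.7499, h=5.5623
θ=181°:   candidates: C₊=(3.7308,5.5474) cross=55.621; C₋=(3.7696,-5.5771) cross=-55.621
θ=181°:   branch - wants cross < 0 → take C=(3.7696,-5.5771) (cross=-55.621)
θ=181°: ex = (C−B)/|BC| = (0.7212,-0.6928); ey = (0.6928,0.7212)
θ=181°: P = B + 2.85·ex + 2.62·ey = (1.8707,-0.1199)
θ=221°: B = A + 2.00·(cos221°, sin221°) = (-1.5094, -1.3121)
θ=221°: |BD| = 9.5995
θ=221°: circle(B,8.00) ∩ circle(D,7.00): a=5.5810, h=5.7317
θ=221°:   candidates: C₊=(3.2358,5.1286) cross=55.021; C₋=(4.8027,-6.2271) cross=-55.021
θ=221°:   branch - wants cross < 0 → take C=(4.8027,-6.2271) (cross=-55.021)
θ=221°: ex = (C−B)/|BC| = (0.7890,-0.6144); ey = (0.6144,0.7890)
θ=221°: P = B + 2.85·ex + 2.62·ey = (2.3489,-0.9959)
θ=343°: B = A + 2.00·(cos343°, sin343°) = (1.9126, -0.5847)
θ=343°: |BD| = 6.1154
θ=343°: circle(B,8.00) ∩ circle(D,7.00): a=4.2841, h=6.7562
θ=343°:   candidates: C₊=(5.5311,6.5501) cross=41.317; C₋=(6.8231,-6.9004) cross=-41.317
θ=343°:   branch - wants cross < 0 → take C=(6.8231,-6.9004) (cross=-41.317)
θ=343°: ex = (C−B)/|BC| = (0.6138,-0.7895); ey = (0.7895,0.6138)
θ=343°: P = B + 2.85·ex + 2.62·ey = (5.7303,-1.2265)
θ=345°: B = A + 2.00·(cos345°, sin345°) = (1.9319, -0.5176)
θ=345°: |BD| = 6.0902
θ=345°: circle(B,8.00) ∩ circle(D,7.00): a=4.2766, h=6.7610
θ=345°:   candidates: C₊=(5.6183,6.5824) cross=41.176; C₋=(6.7676,-6.8907) cross=-41.176
θ=345°:   branch - wants cross < 0 → take C=(6.7676,-6.8907) (cross=-41.176)
θ=345°: ex = (C−B)/|BC| = (0.6045,-0.7966); ey = (0.7966,0.6045)
θ=345°: P = B + 2.85·ex + 2.62·ey = (5.7418,-1.2043)

θ=181°: 1.87 -0.12
θ=221°: 2.35 -1.00
θ=343°: 5.73 -1.23
θ=345°: 5.74 -1.20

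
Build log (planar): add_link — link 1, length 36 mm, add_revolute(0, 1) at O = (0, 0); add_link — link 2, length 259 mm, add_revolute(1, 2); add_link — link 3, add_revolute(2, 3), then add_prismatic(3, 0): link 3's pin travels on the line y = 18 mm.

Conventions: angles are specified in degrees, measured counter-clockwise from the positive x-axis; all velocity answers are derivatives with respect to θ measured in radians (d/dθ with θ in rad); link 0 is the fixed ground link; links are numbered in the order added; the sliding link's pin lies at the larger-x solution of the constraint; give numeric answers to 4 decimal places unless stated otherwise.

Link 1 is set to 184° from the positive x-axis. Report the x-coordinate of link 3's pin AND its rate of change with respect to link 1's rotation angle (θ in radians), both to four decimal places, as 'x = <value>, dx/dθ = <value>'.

geometry: r = 36 mm, L = 259 mm, e = 18 mm
crank pin P = (r cos θ, r sin θ) = (-35.912306, -2.511233)
h = r sin θ − e = -2.511233 − 18 = -20.511233
x = r cos θ + √(L² − h²) = -35.912306 + 258.186540 = 222.274234
dx/dθ = −r sin θ − h·r cos θ/√(L² − h²) (θ in radians; h = -20.511233) = -0.341765

x = 222.2742, dx/dθ = -0.3418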